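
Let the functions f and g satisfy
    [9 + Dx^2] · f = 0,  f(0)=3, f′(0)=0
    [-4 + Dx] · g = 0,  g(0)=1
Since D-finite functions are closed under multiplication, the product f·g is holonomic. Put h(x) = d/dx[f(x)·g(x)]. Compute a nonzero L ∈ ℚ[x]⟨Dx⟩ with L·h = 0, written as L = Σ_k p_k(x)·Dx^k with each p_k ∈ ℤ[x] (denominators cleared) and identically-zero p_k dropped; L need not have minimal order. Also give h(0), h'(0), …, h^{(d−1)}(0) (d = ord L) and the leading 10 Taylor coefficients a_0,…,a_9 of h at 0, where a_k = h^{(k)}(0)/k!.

f: a_k = 3, 0, -27/2, 0, 81/8, 0, -243/80, 0, 2187/4480, 0, …
g: a_k = 1, 4, 8, 32/3, 32/3, 128/15, 256/45, 1024/315, 512/315, 2048/2835, …
Sym-product of L_f,L_g gives L₀ (≤ ord 2).
Differentiate: ansatz ord ≤ ord L₀ ⇒ L.
L = 25 - 8·Dx + Dx^2  (order 2).
h: a_k = 12, 21, -66, -527/2, -779/2, -11753/40, -4031/60, 164833/1680, 430441/3360, 1379041/17280, …
ICs: h(0) = 12, h′(0) = 21.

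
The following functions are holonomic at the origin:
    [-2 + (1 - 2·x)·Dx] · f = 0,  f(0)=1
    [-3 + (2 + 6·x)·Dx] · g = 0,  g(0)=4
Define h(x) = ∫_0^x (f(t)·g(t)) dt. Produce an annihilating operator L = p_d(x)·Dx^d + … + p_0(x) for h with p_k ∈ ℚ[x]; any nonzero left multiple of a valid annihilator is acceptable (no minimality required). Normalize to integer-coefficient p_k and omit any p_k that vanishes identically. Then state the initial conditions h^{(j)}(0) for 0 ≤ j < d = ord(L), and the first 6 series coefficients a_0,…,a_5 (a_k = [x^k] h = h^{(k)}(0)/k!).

L = (7 + 6·x)·Dx + (-2 - 2·x + 12·x^2)·Dx^2  (order 2).
h: a_k = 0, 4, 7, 47/6, 215/16, 607/32, …
ICs: h(0) = 0, h′(0) = 4.

f: a_k = 1, 2, 4, 8, 16, 32, …
g: a_k = 4, 6, -9/2, 27/4, -405/32, 1701/64, …
L₀ := L_f ⊗_s L_g (sym. prod.), ord ≤ 1.
h=∫h₀ ⇒ L = L₀·Dx.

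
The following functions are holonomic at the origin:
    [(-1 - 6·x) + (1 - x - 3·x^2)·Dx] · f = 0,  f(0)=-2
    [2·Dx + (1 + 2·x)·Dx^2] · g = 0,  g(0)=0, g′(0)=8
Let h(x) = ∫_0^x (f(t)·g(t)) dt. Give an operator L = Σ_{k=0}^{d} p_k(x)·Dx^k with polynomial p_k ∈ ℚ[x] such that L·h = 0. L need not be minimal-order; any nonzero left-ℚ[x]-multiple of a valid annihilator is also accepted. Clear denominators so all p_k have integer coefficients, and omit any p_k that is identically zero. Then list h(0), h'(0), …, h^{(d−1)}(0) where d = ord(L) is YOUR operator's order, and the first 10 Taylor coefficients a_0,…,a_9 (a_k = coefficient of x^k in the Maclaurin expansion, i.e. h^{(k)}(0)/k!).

L = (8 + 24·x)·Dx + (18·x + 30·x^2)·Dx^2 + (-1 - x + 5·x^2 + 6·x^3)·Dx^3  (order 3).
h: a_k = 0, 0, -8, 0, -52/3, -112/15, -2224/45, -1616/35, -5946/35, -72544/315, …
ICs: h(0) = 0, h′(0) = 0, h′′(0) = -16.

f: a_k = -2, -2, -8, -14, -38, -80, -194, -434, -1016, -2318, …
g: a_k = 0, 8, -8, 32/3, -16, 128/5, -128/3, 512/7, -128, 2048/9, …
Product ⇒ symmetric product L₀, ord ≤ 2.
∫: right-multiply L₀ by Dx.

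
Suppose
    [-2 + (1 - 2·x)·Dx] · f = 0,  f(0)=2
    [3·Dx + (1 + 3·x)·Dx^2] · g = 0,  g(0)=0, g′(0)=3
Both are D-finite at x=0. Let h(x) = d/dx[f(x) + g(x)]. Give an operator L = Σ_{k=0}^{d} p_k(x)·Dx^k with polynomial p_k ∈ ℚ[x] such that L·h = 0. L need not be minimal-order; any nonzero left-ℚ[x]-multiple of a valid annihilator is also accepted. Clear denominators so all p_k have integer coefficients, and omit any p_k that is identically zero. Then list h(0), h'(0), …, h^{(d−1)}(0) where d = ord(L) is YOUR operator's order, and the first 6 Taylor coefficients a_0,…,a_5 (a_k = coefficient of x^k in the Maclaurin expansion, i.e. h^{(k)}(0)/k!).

L = (144 + 72·x) + (6 + 216·x + 144·x^2)·Dx + (-7 - 13·x + 36·x^2 + 36·x^3)·Dx^2  (order 2).
h: a_k = 7, 7, 75, 47, 563, 39, …
ICs: h(0) = 7, h′(0) = 7.

f: a_k = 2, 4, 8, 16, 32, 64, …
g: a_k = 0, 3, -9/2, 9, -81/4, 243/5, …
L₀ := lclm(L_f,L_g); ord L₀ ≤ 1+2.
h₀' ⇒ L via d/dx closure of L₀.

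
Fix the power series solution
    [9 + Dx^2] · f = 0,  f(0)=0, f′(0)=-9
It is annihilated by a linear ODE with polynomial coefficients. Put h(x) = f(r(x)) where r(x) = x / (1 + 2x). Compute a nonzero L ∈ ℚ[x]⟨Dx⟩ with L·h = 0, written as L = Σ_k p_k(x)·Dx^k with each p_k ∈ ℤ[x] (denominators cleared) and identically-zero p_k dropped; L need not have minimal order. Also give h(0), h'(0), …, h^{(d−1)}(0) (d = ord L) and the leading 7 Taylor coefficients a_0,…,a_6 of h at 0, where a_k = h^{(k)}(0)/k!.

f: a_k = 0, -9, 0, 27/2, 0, -243/40, 0, …
f∘r: x↦r, Dx↦Dx/r' in L_f ⇒ L₀.
L = 9 + (4 + 24·x + 48·x^2 + 32·x^3)·Dx + (1 + 8·x + 24·x^2 + 32·x^3 + 16·x^4)·Dx^2  (order 2).
h: a_k = 0, -9, 18, -45/2, -9, 6957/40, -2925/4, …
ICs: h(0) = 0, h′(0) = -9.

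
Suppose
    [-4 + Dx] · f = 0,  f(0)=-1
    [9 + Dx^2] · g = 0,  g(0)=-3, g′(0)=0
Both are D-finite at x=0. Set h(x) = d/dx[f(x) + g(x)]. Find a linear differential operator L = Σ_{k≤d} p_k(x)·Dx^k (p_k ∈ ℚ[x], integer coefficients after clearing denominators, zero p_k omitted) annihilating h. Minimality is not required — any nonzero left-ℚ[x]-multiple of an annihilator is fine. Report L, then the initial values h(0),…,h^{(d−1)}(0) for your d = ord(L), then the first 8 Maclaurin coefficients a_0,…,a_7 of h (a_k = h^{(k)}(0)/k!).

f: a_k = -1, -4, -8, -32/3, -32/3, -128/15, -256/45, -1024/315, …
g: a_k = -3, 0, 27/2, 0, -81/8, 0, 243/80, 0, …
Weyl lclm of L_f,L_g ⇒ L₀ (ord ≤ 3).
Derive L from L₀ (diff closure).
L = 36 - 9·Dx + 4·Dx^2 - Dx^3  (order 3).
h: a_k = -4, 11, -32, -499/6, -128/3, -1909/120, -1024/45, -85219/5040, …
ICs: h(0) = -4, h′(0) = 11, h′′(0) = -64.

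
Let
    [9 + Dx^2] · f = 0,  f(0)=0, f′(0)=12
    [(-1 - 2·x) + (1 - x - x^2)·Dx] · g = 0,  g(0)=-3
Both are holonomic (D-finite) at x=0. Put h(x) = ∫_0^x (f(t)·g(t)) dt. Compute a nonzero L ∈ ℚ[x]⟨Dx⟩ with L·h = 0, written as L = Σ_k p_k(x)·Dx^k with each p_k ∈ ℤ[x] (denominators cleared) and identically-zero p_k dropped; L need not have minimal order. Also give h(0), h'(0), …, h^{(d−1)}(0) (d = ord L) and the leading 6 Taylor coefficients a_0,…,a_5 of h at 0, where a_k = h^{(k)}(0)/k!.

f: a_k = 0, 12, 0, -18, 0, 81/10, …
g: a_k = -3, -3, -6, -9, -15, -24, …
L₀ := L_f ⊗_s L_g (sym. prod.), ord ≤ 2.
h=∫₀ˣh₀: take L = L₀·Dx.
L = (-7 + 9·x + 9·x^2)·Dx + (2 + 4·x)·Dx^2 + (-1 + x + x^2)·Dx^3  (order 3).
h: a_k = 0, 0, -18, -12, -9/2, -54/5, …
ICs: h(0) = 0, h′(0) = 0, h′′(0) = -36.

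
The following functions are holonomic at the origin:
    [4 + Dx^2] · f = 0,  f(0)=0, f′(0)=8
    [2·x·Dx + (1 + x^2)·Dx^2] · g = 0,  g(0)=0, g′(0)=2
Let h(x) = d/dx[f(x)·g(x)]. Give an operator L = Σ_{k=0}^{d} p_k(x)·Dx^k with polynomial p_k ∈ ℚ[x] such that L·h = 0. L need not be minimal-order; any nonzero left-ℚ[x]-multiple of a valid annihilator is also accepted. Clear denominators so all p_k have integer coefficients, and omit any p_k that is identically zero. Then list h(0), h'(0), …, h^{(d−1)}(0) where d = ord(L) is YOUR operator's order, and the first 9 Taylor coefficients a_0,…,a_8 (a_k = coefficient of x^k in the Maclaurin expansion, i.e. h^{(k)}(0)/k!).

L = (512 + 1824·x^2 + 2768·x^4 + 1920·x^6 + 912·x^8 + 320·x^10 + 64·x^12) + (248·x + 944·x^3 + 1240·x^5 + 800·x^7 + 320·x^9 + 64·x^11)·Dx + (168 + 652·x^2 + 1080·x^4 + 892·x^6 + 488·x^8 + 176·x^10 + 32·x^12)·Dx^2 + (62·x + 236·x^3 + 310·x^5 + 200·x^7 + 80·x^9 + 16·x^11)·Dx^3 + (10 + 49·x^2 + 97·x^4 + 103·x^6 + 65·x^8 + 24·x^10 + 4·x^12)·Dx^4  (order 4).
h: a_k = 0, 32, 0, -64, 0, 160/3, 0, -128/3, 0, …
ICs: h(0) = 0, h′(0) = 32, h′′(0) = 0, h′′′(0) = -384.

f: a_k = 0, 8, 0, -16/3, 0, 16/15, 0, -32/315, 0, …
g: a_k = 0, 2, 0, -2/3, 0, 2/5, 0, -2/7, 0, …
h₀=f·g: eliminate ⇒ L₀, order ≤ 2·2.
Derive L from L₀ (diff closure).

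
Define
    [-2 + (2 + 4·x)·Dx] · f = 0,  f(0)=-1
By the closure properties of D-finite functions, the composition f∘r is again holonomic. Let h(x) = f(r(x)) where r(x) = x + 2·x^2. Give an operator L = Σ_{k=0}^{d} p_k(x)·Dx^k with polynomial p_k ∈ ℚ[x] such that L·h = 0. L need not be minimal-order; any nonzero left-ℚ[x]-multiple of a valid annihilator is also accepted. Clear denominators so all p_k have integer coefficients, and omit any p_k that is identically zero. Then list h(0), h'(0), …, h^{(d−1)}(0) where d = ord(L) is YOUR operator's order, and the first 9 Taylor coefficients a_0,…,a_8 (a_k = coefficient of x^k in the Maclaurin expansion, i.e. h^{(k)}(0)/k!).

f: a_k = -1, -1, 1/2, -1/2, 5/8, -7/8, 21/16, -33/16, 429/128, …
f∘r: x↦r, Dx↦Dx/r' in L_f ⇒ L₀.
L = (-1 - 4·x) + (1 + 2·x + 4·x^2)·Dx  (order 1).
h: a_k = -1, -1, -3/2, 3/2, -3/8, -15/8, 57/16, -21/16, -867/128, …
ICs: h(0) = -1.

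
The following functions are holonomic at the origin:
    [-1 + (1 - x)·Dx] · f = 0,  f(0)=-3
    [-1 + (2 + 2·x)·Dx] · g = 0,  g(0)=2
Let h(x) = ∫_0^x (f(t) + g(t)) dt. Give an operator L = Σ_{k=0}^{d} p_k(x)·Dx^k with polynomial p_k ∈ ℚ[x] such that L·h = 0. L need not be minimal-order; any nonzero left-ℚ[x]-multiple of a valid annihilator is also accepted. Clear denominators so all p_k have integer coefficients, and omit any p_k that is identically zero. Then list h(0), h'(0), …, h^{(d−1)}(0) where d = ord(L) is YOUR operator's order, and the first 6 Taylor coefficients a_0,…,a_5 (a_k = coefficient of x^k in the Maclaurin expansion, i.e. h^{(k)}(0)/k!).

L = (-5 - 3·x)·Dx + (9 + 14·x + 9·x^2)·Dx^2 + (-2 - 6·x + 2·x^2 + 6·x^3)·Dx^3  (order 3).
h: a_k = 0, -1, -1, -13/12, -23/32, -197/320, …
ICs: h(0) = 0, h′(0) = -1, h′′(0) = -2.

f: a_k = -3, -3, -3, -3, -3, -3, …
g: a_k = 2, 1, -1/4, 1/8, -5/64, 7/128, …
L₀ := lclm(L_f,L_g); ord L₀ ≤ 1+1.
Integrate: L := L₀·Dx.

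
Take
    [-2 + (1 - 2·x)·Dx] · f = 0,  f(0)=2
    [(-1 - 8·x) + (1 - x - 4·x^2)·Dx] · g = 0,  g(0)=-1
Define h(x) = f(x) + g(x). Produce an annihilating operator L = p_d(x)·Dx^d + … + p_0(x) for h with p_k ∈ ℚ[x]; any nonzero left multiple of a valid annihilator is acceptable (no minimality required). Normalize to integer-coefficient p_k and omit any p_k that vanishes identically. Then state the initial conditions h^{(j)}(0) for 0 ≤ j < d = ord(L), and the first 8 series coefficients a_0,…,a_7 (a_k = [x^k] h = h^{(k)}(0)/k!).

L = (12 - 48·x + 192·x^2 - 128·x^3) + (-2 - 96·x^2 + 352·x^3 - 256·x^4)·Dx + (-1 + 11·x - 30·x^2 + 80·x^4 - 64·x^5)·Dx^2  (order 2).
h: a_k = 1, 3, 3, 7, 3, -1, -53, -185, …
ICs: h(0) = 1, h′(0) = 3.

f: a_k = 2, 4, 8, 16, 32, 64, 128, 256, …
g: a_k = -1, -1, -5, -9, -29, -65, -181, -441, …
L₀ := lclm(L_f,L_g); ord L₀ ≤ 1+1.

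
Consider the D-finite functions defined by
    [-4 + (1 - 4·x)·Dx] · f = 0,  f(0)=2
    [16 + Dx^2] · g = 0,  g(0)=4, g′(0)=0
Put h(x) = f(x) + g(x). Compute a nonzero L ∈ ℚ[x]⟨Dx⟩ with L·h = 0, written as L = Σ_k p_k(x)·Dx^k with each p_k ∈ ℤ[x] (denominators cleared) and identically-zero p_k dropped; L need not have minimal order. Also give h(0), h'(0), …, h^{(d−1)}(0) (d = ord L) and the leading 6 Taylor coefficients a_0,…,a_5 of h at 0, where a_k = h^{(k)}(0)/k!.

L = (448 - 512·x + 1024·x^2) + (-48 + 320·x - 768·x^2 + 1024·x^3)·Dx + (28 - 32·x + 64·x^2)·Dx^2 + (-3 + 20·x - 48·x^2 + 64·x^3)·Dx^3  (order 3).
h: a_k = 6, 8, 0, 128, 1664/3, 2048, …
ICs: h(0) = 6, h′(0) = 8, h′′(0) = 0.

f: a_k = 2, 8, 32, 128, 512, 2048, …
g: a_k = 4, 0, -32, 0, 128/3, 0, …
h₀=f+g: left-lcm gives L₀, ord ≤ 3.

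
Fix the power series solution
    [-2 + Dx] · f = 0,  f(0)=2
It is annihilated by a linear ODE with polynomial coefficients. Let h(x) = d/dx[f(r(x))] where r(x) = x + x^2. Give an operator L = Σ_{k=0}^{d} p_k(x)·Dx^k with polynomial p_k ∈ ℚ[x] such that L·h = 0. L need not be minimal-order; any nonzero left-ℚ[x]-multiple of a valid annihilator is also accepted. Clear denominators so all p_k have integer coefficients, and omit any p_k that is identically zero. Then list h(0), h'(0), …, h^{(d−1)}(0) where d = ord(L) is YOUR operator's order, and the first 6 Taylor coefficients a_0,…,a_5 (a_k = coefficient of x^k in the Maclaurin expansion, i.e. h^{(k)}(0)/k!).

L = (4 + 8·x + 8·x^2) + (-1 - 2·x)·Dx  (order 1).
h: a_k = 4, 16, 32, 160/3, 208/3, 1216/15, …
ICs: h(0) = 4.

f: a_k = 2, 4, 4, 8/3, 4/3, 8/15, …
Substitute x→r, Dx→(1/r')Dx; clear ⇒ L₀.
Derive L from L₀ (diff closure).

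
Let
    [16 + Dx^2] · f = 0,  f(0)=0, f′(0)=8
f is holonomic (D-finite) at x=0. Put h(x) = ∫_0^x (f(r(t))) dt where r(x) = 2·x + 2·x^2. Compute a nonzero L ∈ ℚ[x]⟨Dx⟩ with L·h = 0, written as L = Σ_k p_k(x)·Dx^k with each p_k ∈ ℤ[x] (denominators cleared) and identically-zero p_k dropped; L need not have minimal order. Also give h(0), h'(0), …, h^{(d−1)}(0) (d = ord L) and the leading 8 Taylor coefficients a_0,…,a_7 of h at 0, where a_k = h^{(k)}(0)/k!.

f: a_k = 0, 8, 0, -64/3, 0, 256/15, 0, -2048/315, …
f∘r: x↦r, Dx↦Dx/r' in L_f ⇒ L₀.
h=∫h₀ ⇒ L = L₀·Dx.
L = (64 + 384·x + 768·x^2 + 512·x^3)·Dx - 2·Dx^2 + (1 + 2·x)·Dx^3  (order 3).
h: a_k = 0, 0, 8, 16/3, -128/3, -512/5, 256/45, 2560/7, …
ICs: h(0) = 0, h′(0) = 0, h′′(0) = 16.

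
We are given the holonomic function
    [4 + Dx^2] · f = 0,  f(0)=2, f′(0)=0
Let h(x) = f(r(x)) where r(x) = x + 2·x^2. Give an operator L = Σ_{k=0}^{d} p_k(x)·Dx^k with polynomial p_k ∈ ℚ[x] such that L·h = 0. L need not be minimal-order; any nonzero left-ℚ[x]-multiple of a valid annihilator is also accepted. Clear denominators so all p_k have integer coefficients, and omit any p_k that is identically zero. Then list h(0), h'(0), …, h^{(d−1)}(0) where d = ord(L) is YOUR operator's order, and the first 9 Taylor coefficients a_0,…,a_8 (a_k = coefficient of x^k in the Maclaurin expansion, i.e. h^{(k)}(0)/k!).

f: a_k = 2, 0, -4, 0, 4/3, 0, -8/45, 0, 4/315, …
Substitute x→r, Dx→(1/r')Dx; clear ⇒ L₀.
L = (4 + 48·x + 192·x^2 + 256·x^3) - 4·Dx + (1 + 4·x)·Dx^2  (order 2).
h: a_k = 2, 0, -4, -16, -44/3, 32/3, 1432/45, 608/15, 3364/315, …
ICs: h(0) = 2, h′(0) = 0.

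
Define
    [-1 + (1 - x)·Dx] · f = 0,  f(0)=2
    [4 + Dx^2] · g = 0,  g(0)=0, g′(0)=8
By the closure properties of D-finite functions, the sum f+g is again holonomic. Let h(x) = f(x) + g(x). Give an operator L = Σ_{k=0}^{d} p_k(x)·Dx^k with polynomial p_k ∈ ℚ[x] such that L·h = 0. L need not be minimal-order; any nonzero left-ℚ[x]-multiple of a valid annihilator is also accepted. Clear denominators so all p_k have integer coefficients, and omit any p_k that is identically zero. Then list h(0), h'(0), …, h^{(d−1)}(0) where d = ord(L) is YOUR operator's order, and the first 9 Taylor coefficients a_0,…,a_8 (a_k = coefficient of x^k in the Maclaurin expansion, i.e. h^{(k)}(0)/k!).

L = (20 - 16·x + 8·x^2) + (-12 + 28·x - 24·x^2 + 8·x^3)·Dx + (5 - 4·x + 2·x^2)·Dx^2 + (-3 + 7·x - 6·x^2 + 2·x^3)·Dx^3  (order 3).
h: a_k = 2, 10, 2, -10/3, 2, 46/15, 2, 598/315, 2, …
ICs: h(0) = 2, h′(0) = 10, h′′(0) = 4.

f: a_k = 2, 2, 2, 2, 2, 2, 2, 2, 2, …
g: a_k = 0, 8, 0, -16/3, 0, 16/15, 0, -32/315, 0, …
h₀=f+g: left-lcm gives L₀, ord ≤ 3.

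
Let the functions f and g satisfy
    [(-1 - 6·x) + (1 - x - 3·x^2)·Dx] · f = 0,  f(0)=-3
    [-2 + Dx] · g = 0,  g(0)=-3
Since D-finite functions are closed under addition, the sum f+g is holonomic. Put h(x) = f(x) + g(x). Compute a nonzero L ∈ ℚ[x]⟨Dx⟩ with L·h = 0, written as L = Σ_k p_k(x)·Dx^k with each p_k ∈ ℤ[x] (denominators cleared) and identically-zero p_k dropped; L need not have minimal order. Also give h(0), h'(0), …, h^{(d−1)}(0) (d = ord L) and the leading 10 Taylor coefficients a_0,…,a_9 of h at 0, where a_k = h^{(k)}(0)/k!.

f: a_k = -3, -3, -12, -21, -57, -120, -291, -651, -1524, -3477, …
g: a_k = -3, -6, -6, -4, -2, -4/5, -4/15, -8/105, -2/105, -4/945, …
Sum ⇒ L₀ = lclm(L_f,L_g) in ℚ(x)⟨Dx⟩.
L = (-12 - 16·x - 144·x^2 - 72·x^3) + (4 + 26·x + 74·x^2 - 24·x^3 - 36·x^4)·Dx + (1 - 9·x - x^2 + 30·x^3 + 18·x^4)·Dx^2  (order 2).
h: a_k = -6, -9, -18, -25, -59, -604/5, -4369/15, -68363/105, -160022/105, -3285769/945, …
ICs: h(0) = -6, h′(0) = -9.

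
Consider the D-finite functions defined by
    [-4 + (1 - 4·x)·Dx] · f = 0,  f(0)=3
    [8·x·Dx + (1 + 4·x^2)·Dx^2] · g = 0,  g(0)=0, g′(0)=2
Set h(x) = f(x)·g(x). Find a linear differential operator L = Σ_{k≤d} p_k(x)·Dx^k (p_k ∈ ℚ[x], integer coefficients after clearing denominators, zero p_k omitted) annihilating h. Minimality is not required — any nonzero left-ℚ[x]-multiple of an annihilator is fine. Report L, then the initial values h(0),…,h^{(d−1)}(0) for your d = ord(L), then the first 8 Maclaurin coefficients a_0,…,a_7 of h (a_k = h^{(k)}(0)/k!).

L = 32·x + (8 - 8·x + 64·x^2)·Dx + (-1 + 4·x - 4·x^2 + 16·x^3)·Dx^2  (order 2).
h: a_k = 0, 6, 24, 88, 352, 7136/5, 28544/5, 797312/35, …
ICs: h(0) = 0, h′(0) = 6.

f: a_k = 3, 12, 48, 192, 768, 3072, 12288, 49152, …
g: a_k = 0, 2, 0, -8/3, 0, 32/5, 0, -128/7, …
h₀=f·g: eliminate ⇒ L₀, order ≤ 1·2.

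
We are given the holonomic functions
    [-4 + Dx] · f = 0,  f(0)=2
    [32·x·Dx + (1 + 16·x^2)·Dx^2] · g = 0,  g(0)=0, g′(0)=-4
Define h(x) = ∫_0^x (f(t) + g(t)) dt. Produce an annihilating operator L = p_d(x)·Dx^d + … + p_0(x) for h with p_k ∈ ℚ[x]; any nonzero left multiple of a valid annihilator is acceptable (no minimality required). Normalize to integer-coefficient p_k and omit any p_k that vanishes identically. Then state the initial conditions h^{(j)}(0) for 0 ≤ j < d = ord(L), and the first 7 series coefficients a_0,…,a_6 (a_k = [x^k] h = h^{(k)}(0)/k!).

L = (32 - 256·x - 512·x^2)·Dx^2 + (-12 + 48·x + 64·x^2 - 256·x^3)·Dx^3 + (1 + 4·x + 16·x^2 + 64·x^3)·Dx^4  (order 4).
h: a_k = 0, 2, 2, 16/3, 32/3, 64/15, -1408/45, …
ICs: h(0) = 0, h′(0) = 2, h′′(0) = 4, h′′′(0) = 32.

f: a_k = 2, 8, 16, 64/3, 64/3, 256/15, 512/45, …
g: a_k = 0, -4, 0, 64/3, 0, -1024/5, 0, …
Sum ⇒ L₀ = lclm(L_f,L_g) in ℚ(x)⟨Dx⟩.
Integrate: L := L₀·Dx.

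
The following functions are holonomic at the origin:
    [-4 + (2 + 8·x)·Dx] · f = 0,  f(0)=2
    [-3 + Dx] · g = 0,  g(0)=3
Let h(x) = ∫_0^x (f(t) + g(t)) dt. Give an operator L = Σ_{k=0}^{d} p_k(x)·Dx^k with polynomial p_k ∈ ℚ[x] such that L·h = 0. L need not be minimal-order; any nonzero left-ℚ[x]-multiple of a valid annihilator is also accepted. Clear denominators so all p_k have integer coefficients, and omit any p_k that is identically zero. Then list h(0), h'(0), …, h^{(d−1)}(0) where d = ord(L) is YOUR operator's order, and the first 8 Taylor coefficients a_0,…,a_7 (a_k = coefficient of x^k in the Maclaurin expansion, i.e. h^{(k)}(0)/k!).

f: a_k = 2, 4, -4, 8, -20, 56, -168, 528, …
g: a_k = 3, 9, 27/2, 27/2, 81/8, 243/40, 243/80, 729/560, …
L₀ := lclm(L_f,L_g); ord L₀ ≤ 1+1.
Integrate: L := L₀·Dx.
L = (30 + 72·x)·Dx + (-13 - 72·x - 144·x^2)·Dx^2 + (1 + 16·x + 48·x^2)·Dx^3  (order 3).
h: a_k = 0, 5, 13/2, 19/6, 43/8, -79/40, 2483/240, -13197/560, …
ICs: h(0) = 0, h′(0) = 5, h′′(0) = 13.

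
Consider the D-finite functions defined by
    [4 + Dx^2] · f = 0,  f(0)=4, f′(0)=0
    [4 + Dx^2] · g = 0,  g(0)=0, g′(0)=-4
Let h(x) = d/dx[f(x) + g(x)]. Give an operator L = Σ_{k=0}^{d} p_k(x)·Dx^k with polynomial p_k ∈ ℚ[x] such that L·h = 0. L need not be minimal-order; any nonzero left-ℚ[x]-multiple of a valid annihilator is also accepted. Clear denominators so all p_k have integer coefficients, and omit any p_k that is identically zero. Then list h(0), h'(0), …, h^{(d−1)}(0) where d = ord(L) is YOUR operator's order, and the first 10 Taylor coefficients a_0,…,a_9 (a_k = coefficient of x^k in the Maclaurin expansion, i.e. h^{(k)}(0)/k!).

L = 4 + Dx^2  (order 2).
h: a_k = -4, -16, 8, 32/3, -8/3, -32/15, 16/45, 64/315, -8/315, -32/2835, …
ICs: h(0) = -4, h′(0) = -16.

f: a_k = 4, 0, -8, 0, 8/3, 0, -16/45, 0, 8/315, 0, …
g: a_k = 0, -4, 0, 8/3, 0, -8/15, 0, 16/315, 0, -8/2835, …
f+g: L₀ = lclm(L_f,L_g), ord ≤ 2+2.
h=h₀': d/dx-closure on L₀ ⇒ L.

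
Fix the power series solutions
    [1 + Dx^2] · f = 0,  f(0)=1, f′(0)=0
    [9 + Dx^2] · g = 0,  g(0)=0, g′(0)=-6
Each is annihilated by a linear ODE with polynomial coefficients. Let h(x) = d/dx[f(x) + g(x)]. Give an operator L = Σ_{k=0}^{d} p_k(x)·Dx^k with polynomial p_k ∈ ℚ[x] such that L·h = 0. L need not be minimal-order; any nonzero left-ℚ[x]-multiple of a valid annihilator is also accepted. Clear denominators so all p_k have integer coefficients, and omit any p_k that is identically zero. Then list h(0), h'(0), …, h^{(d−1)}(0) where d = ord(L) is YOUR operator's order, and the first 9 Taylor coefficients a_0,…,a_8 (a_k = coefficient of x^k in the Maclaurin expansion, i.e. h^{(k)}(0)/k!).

L = 9 + 10·Dx^2 + Dx^4  (order 4).
h: a_k = -6, -1, 27, 1/6, -81/4, -1/120, 243/40, 1/5040, -2187/2240, …
ICs: h(0) = -6, h′(0) = -1, h′′(0) = 54, h′′′(0) = 1.

f: a_k = 1, 0, -1/2, 0, 1/24, 0, -1/720, 0, 1/40320, …
g: a_k = 0, -6, 0, 9, 0, -81/20, 0, 243/280, 0, …
f+g: L₀ = lclm(L_f,L_g), ord ≤ 2+2.
Derive L from L₀ (diff closure).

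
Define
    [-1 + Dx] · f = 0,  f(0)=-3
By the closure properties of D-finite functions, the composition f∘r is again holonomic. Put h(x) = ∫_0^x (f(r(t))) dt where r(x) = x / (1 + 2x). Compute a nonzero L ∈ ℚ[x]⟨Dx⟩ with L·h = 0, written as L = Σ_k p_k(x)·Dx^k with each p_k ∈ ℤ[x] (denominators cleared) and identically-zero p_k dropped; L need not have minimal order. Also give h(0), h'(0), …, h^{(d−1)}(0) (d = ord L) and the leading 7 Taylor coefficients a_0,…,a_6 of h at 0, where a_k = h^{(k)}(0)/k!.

L = -Dx + (1 + 4·x + 4·x^2)·Dx^2  (order 2).
h: a_k = 0, -3, -3/2, 3/2, -13/8, 71/40, -147/80, …
ICs: h(0) = 0, h′(0) = -3.

f: a_k = -3, -3, -3/2, -1/2, -1/8, -1/40, -1/240, …
h₀=f(r): pull back L_f along r ⇒ L₀.
h=∫h₀ ⇒ L = L₀·Dx.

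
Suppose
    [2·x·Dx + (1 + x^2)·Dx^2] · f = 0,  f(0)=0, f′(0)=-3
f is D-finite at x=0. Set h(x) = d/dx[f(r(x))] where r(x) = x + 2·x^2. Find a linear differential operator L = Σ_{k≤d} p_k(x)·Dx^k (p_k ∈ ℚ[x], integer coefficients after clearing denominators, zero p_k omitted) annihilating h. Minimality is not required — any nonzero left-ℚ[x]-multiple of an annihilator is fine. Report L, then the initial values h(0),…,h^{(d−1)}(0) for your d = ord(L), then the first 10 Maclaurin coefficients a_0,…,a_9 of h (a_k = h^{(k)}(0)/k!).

f: a_k = 0, -3, 0, 1, 0, -3/5, 0, 3/7, 0, -1/3, …
Substitute x→r, Dx→(1/r')Dx; clear ⇒ L₀.
Derive L from L₀ (diff closure).
L = (-4 + 2·x + 16·x^2 + 48·x^3 + 48·x^4) + (1 + 4·x + x^2 + 8·x^3 + 20·x^4 + 16·x^5)·Dx  (order 1).
h: a_k = -3, -12, 3, 24, 57, 12, -165, -336, -111, 948, …
ICs: h(0) = -3.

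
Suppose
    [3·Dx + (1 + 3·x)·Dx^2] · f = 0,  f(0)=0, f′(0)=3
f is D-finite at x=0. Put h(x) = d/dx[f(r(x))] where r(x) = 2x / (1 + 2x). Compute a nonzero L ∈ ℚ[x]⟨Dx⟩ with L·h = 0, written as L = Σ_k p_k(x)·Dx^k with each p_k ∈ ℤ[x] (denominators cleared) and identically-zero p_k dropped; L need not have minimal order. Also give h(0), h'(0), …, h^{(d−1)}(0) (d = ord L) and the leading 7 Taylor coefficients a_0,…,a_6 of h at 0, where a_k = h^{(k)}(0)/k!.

f: a_k = 0, 3, -9/2, 9, -81/4, 243/5, -243/2, …
Substitute x→r, Dx→(1/r')Dx; clear ⇒ L₀.
Derive L from L₀ (diff closure).
L = (10 + 32·x) + (1 + 10·x + 16·x^2)·Dx  (order 1).
h: a_k = 6, -60, 504, -4080, 32736, -262080, 2097024, …
ICs: h(0) = 6.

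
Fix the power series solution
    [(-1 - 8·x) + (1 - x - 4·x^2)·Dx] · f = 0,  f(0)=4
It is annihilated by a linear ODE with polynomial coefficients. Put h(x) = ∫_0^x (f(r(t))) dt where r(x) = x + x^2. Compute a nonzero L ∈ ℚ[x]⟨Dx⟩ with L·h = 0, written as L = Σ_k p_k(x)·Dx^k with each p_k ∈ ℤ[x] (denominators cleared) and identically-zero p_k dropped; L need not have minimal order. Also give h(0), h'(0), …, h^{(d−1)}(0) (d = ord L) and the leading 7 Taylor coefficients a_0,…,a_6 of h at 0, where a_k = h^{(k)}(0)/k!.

f: a_k = 4, 4, 20, 36, 116, 260, 724, …
f∘r: x↦r, Dx↦Dx/r' in L_f ⇒ L₀.
∫: right-multiply L₀ by Dx.
L = (1 + 10·x + 24·x^2 + 16·x^3)·Dx + (-1 + x + 5·x^2 + 8·x^3 + 4·x^4)·Dx^2  (order 2).
h: a_k = 0, 4, 2, 8, 19, 244/5, 416/3, …
ICs: h(0) = 0, h′(0) = 4.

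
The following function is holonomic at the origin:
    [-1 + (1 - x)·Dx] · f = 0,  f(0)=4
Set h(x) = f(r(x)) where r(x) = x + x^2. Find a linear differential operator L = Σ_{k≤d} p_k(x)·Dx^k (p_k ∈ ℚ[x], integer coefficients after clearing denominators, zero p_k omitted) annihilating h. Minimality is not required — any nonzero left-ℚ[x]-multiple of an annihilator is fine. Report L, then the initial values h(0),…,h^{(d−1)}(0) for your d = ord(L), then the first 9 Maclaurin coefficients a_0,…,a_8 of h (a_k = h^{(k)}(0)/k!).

L = (1 + 2·x) + (-1 + x + x^2)·Dx  (order 1).
h: a_k = 4, 4, 8, 12, 20, 32, 52, 84, 136, …
ICs: h(0) = 4.

f: a_k = 4, 4, 4, 4, 4, 4, 4, 4, 4, …
L₀ from L_f via x↦r, Dx↦r'^{-1}Dx.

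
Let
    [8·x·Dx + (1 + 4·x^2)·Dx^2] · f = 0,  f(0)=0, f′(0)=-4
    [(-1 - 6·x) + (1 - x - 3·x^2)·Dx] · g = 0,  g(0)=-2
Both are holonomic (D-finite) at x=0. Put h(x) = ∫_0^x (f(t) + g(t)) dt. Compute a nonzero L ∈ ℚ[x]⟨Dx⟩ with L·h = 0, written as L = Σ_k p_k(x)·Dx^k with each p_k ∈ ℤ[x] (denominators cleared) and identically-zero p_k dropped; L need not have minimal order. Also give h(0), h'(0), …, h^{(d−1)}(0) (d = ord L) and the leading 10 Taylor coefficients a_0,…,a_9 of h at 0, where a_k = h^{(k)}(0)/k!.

L = (32 - 128·x - 1488·x^2 - 2880·x^3 - 8424·x^4 - 2592·x^6)·Dx^2 + (-25 - 160·x - 214·x^2 - 1188·x^3 - 2628·x^4 - 6264·x^5 - 432·x^6 - 2592·x^7)·Dx^3 + (4 + 9·x + 54·x^2 - 66·x^3 - x^4 - 444·x^5 - 720·x^6 - 144·x^7 - 432·x^8)·Dx^4  (order 4).
h: a_k = 0, -2, -3, -8/3, -13/6, -38/5, -232/15, -194/7, -1391/28, -1016/9, …
ICs: h(0) = 0, h′(0) = -2, h′′(0) = -6, h′′′(0) = -16.

f: a_k = 0, -4, 0, 16/3, 0, -64/5, 0, 256/7, 0, -1024/9, …
g: a_k = -2, -2, -8, -14, -38, -80, -194, -434, -1016, -2318, …
L₀ := lclm(L_f,L_g); ord L₀ ≤ 2+1.
h=∫h₀ ⇒ L = L₀·Dx.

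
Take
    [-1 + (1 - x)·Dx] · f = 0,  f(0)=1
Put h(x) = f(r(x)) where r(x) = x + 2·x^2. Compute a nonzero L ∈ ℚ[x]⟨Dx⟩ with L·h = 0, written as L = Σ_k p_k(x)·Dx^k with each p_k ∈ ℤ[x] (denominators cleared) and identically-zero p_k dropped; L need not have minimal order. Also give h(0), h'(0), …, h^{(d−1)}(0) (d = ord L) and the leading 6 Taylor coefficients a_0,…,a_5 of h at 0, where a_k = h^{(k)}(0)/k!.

L = (1 + 4·x) + (-1 + x + 2·x^2)·Dx  (order 1).
h: a_k = 1, 1, 3, 5, 11, 21, …
ICs: h(0) = 1.

f: a_k = 1, 1, 1, 1, 1, 1, …
Change of var in L_f (x↦r) gives L₀.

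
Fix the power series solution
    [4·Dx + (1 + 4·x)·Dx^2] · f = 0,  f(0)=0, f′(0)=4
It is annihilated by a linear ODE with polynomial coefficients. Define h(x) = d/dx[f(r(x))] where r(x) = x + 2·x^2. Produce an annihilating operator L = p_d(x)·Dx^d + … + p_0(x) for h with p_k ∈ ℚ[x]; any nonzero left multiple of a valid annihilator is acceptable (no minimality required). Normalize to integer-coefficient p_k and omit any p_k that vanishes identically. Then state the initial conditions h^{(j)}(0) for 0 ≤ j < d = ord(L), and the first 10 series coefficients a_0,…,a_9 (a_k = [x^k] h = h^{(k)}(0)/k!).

L = (16·x + 32·x^2) + (1 + 8·x + 24·x^2 + 32·x^3)·Dx  (order 1).
h: a_k = 4, 0, -32, 128, -256, 0, 2048, -8192, 16384, 0, …
ICs: h(0) = 4.

f: a_k = 0, 4, -8, 64/3, -64, 1024/5, -2048/3, 16384/7, -8192, 262144/9, …
Substitute x→r, Dx→(1/r')Dx; clear ⇒ L₀.
h₀' ⇒ L via d/dx closure of L₀.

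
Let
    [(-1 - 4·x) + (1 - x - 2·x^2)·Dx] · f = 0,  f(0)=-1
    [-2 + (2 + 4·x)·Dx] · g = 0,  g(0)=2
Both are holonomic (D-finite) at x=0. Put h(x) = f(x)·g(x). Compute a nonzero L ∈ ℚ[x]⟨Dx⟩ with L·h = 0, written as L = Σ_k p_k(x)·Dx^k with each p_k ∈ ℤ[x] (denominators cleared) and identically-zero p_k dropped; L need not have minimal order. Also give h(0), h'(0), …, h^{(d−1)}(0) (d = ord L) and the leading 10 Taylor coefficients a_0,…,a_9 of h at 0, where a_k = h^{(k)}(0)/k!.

L = (2 + 5·x + 6·x^2) + (-1 - x + 4·x^2 + 4·x^3)·Dx  (order 1).
h: a_k = -2, -4, -7, -16, -115/4, -125/2, -939/8, -493/2, -30371/64, -31319/32, …
ICs: h(0) = -2.

f: a_k = -1, -1, -3, -5, -11, -21, -43, -85, -171, -341, …
g: a_k = 2, 2, -1, 1, -5/4, 7/4, -21/8, 33/8, -429/64, 715/64, …
L₀ := L_f ⊗_s L_g (sym. prod.), ord ≤ 1.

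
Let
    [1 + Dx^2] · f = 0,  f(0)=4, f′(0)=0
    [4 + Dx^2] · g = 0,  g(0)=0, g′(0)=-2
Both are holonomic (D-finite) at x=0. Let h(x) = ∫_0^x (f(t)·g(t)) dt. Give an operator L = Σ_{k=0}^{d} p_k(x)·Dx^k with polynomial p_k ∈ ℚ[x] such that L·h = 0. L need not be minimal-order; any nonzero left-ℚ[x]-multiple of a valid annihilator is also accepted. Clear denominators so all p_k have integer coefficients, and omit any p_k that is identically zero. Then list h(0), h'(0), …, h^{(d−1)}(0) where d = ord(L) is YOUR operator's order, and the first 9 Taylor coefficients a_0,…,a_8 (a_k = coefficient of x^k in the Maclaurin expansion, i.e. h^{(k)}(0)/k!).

f: a_k = 4, 0, -2, 0, 1/6, 0, -1/180, 0, 1/10080, …
g: a_k = 0, -2, 0, 4/3, 0, -4/15, 0, 8/315, 0, …
f·g: L₀ = L_f ⊗_s L_g, ord ≤ 2·2.
Integrate: L := L₀·Dx.
L = 9·Dx + 10·Dx^3 + Dx^5  (order 5).
h: a_k = 0, 0, -4, 0, 7/3, 0, -61/90, 0, 547/5040, …
ICs: h(0) = 0, h′(0) = 0, h′′(0) = -8, h′′′(0) = 0, h′′′′(0) = 56.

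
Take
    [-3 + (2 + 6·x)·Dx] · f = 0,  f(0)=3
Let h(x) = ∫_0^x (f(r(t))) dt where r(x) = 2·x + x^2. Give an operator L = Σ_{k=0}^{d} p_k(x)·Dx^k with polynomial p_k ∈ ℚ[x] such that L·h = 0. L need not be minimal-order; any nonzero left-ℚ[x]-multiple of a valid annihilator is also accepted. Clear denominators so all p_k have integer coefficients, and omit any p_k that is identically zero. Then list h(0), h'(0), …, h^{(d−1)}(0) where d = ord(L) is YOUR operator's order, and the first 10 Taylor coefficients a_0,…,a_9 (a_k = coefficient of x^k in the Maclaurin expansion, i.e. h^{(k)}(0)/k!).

f: a_k = 3, 9/2, -27/8, 81/16, -1215/128, 5103/256, -45927/1024, 216513/2048, -8444007/32768, 42220035/65536, …
Change of var in L_f (x↦r) gives L₀.
h=∫h₀ ⇒ L = L₀·Dx.
L = (-3 - 3·x)·Dx + (1 + 6·x + 3·x^2)·Dx^2  (order 2).
h: a_k = 0, 3, 9/2, -3, 27/4, -189/10, 243/4, -2997/14, 12879/16, -25407/8, …
ICs: h(0) = 0, h′(0) = 3.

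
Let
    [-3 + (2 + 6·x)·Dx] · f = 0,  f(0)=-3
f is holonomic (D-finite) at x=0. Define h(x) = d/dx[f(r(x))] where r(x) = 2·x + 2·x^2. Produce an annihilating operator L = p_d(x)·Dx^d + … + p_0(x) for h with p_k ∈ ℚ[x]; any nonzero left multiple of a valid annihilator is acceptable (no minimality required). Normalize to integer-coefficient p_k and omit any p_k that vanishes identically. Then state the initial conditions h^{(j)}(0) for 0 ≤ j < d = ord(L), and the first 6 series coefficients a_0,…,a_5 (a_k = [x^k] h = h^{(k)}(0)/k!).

L = -1 + (-1 - 8·x - 18·x^2 - 12·x^3)·Dx  (order 1).
h: a_k = -9, 9, -81/2, 351/2, -6075/8, 26487/8, …
ICs: h(0) = -9.

f: a_k = -3, -9/2, 27/8, -81/16, 1215/128, -5103/256, …
L₀ from L_f via x↦r, Dx↦r'^{-1}Dx.
Derive L from L₀ (diff closure).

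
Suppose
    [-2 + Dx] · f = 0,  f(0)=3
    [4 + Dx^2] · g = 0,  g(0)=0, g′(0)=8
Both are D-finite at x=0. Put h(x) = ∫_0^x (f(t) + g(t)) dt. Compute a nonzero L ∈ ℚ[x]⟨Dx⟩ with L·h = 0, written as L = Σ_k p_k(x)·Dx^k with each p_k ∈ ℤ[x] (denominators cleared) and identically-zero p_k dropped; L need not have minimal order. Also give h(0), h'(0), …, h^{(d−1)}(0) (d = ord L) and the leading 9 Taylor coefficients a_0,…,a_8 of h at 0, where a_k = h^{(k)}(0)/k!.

L = -8·Dx + 4·Dx^2 - 2·Dx^3 + Dx^4  (order 4).
h: a_k = 0, 3, 7, 2, -1/3, 2/5, 14/45, 4/105, -1/315, …
ICs: h(0) = 0, h′(0) = 3, h′′(0) = 14, h′′′(0) = 12.

f: a_k = 3, 6, 6, 4, 2, 4/5, 4/15, 8/105, 2/105, …
g: a_k = 0, 8, 0, -16/3, 0, 16/15, 0, -32/315, 0, …
Weyl lclm of L_f,L_g ⇒ L₀ (ord ≤ 3).
h=∫₀ˣh₀: take L = L₀·Dx.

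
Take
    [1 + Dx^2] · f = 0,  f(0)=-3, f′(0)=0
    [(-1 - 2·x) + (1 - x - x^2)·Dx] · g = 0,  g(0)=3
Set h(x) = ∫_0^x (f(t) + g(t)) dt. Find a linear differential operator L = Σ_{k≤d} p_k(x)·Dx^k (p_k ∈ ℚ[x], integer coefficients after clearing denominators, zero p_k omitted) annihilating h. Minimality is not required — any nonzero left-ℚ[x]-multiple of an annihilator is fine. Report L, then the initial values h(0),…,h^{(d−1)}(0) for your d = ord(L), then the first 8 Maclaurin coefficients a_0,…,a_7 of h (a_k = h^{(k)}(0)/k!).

f: a_k = -3, 0, 3/2, 0, -1/8, 0, 1/240, 0, …
g: a_k = 3, 3, 6, 9, 15, 24, 39, 63, …
Sum ⇒ L₀ = lclm(L_f,L_g) in ℚ(x)⟨Dx⟩.
h=∫₀ˣh₀: take L = L₀·Dx.
L = (-19 - 48·x - 31·x^2 - 24·x^3 - 5·x^4 - 2·x^5)·Dx + (5 - x - 4·x^2 - 7·x^3 - 6·x^4 - 3·x^5 - x^6)·Dx^2 + (-19 - 48·x - 31·x^2 - 24·x^3 - 5·x^4 - 2·x^5)·Dx^3 + (5 - x - 4·x^2 - 7·x^3 - 6·x^4 - 3·x^5 - x^6)·Dx^4  (order 4).
h: a_k = 0, 0, 3/2, 5/2, 9/4, 119/40, 4, 9361/1680, …
ICs: h(0) = 0, h′(0) = 0, h′′(0) = 3, h′′′(0) = 15.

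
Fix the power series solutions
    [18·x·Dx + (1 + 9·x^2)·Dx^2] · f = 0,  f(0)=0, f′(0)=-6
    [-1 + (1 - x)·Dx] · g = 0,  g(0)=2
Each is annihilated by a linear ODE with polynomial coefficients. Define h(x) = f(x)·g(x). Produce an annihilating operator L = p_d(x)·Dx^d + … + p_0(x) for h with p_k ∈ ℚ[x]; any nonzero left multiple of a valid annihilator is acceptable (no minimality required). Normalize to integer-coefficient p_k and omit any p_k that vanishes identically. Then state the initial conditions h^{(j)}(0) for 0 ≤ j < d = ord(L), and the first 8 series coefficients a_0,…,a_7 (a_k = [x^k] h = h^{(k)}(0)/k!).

f: a_k = 0, -6, 0, 18, 0, -486/5, 0, 4374/7, …
g: a_k = 2, 2, 2, 2, 2, 2, 2, 2, …
Product ⇒ symmetric product L₀, ord ≤ 2.
L = 18·x + (2 - 18·x + 36·x^2)·Dx + (-1 + x - 9·x^2 + 9·x^3)·Dx^2  (order 2).
h: a_k = 0, -12, -12, 24, 24, -852/5, -852/5, 37776/35, …
ICs: h(0) = 0, h′(0) = -12.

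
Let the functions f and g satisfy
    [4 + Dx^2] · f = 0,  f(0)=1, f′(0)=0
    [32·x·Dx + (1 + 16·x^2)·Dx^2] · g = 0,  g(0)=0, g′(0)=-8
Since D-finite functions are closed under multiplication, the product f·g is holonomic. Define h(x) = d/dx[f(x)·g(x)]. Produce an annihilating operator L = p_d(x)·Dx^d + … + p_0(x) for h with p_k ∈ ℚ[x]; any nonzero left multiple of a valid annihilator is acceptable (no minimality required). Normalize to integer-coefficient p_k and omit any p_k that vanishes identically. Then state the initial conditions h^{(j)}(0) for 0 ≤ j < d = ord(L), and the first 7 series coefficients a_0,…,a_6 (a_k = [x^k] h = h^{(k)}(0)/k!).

L = (62288 + 2213376·x^2 + 73428992·x^4 + 58982400·x^6 + 3145728·x^8 - 167772160·x^10 + 268435456·x^12) + (35072·x + 2871296·x^3 + 39976960·x^5 + 52428800·x^7 + 83886080·x^9 + 268435456·x^11)·Dx + (15912 + 579328·x^2 + 18954240·x^4 + 19529728·x^6 + 9961472·x^8 - 16777216·x^10 + 134217728·x^12)·Dx^2 + (8768·x + 717824·x^3 + 9994240·x^5 + 13107200·x^7 + 20971520·x^9 + 67108864·x^11)·Dx^3 + (85 + 6496·x^2 + 149248·x^4 + 1196032·x^6 + 2293760·x^8 + 6291456·x^10 + 16777216·x^12)·Dx^4  (order 4).
h: a_k = -8, 0, 176, 0, -7504/3, 0, 1741792/45, …
ICs: h(0) = -8, h′(0) = 0, h′′(0) = 352, h′′′(0) = 0.

f: a_k = 1, 0, -2, 0, 2/3, 0, -4/45, …
g: a_k = 0, -8, 0, 128/3, 0, -2048/5, 0, …
f·g: L₀ = L_f ⊗_s L_g, ord ≤ 2·2.
Derive L from L₀ (diff closure).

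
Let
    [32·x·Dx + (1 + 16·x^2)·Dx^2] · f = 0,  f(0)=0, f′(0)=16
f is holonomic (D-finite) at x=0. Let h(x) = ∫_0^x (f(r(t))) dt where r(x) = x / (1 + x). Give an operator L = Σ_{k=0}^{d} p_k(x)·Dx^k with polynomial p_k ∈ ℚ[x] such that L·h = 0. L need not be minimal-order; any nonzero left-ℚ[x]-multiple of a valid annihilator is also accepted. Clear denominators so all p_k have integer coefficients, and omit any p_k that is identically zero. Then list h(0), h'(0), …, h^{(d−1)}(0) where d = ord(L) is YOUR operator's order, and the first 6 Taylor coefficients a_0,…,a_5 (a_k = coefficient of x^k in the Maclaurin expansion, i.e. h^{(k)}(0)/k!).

L = (2 + 34·x)·Dx^2 + (1 + 2·x + 17·x^2)·Dx^3  (order 3).
h: a_k = 0, 0, 8, -16/3, -52/3, 48, …
ICs: h(0) = 0, h′(0) = 0, h′′(0) = 16.

f: a_k = 0, 16, 0, -256/3, 0, 4096/5, …
Change of var in L_f (x↦r) gives L₀.
Integrate: L := L₀·Dx.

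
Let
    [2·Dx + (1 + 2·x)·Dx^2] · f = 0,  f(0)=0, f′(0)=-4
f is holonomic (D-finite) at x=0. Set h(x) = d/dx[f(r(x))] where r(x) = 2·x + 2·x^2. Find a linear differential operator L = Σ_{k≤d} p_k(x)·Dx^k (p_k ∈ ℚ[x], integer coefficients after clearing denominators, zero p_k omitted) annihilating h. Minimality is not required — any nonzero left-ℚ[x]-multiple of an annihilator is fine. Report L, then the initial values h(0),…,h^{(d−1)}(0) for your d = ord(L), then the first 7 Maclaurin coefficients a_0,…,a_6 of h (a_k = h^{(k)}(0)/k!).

L = 2 + (1 + 2·x)·Dx  (order 1).
h: a_k = -8, 16, -32, 64, -128, 256, -512, …
ICs: h(0) = -8.

f: a_k = 0, -4, 4, -16/3, 8, -64/5, 64/3, …
Change of var in L_f (x↦r) gives L₀.
h=h₀': d/dx-closure on L₀ ⇒ L.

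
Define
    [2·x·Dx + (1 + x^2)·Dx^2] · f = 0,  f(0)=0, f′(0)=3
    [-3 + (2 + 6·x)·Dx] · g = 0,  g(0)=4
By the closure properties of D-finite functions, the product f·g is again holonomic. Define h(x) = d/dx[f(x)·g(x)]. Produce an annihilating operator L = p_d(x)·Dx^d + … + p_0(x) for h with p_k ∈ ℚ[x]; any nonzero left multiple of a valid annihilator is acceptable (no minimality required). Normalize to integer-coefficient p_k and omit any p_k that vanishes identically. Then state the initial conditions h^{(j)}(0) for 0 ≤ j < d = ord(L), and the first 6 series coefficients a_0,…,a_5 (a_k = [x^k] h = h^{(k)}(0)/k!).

L = (-57 + 360·x + 630·x^2 - 216·x^3 - 81·x^4) + (124 + 540·x + 1032·x^2 + 1368·x^3 - 756·x^4 - 324·x^5)·Dx + (36 + 200·x + 252·x^2 - 16·x^3 + 108·x^4 - 216·x^5 - 108·x^6)·Dx^2  (order 2).
h: a_k = 12, 36, -105/2, 57, -4971/32, 73521/160, …
ICs: h(0) = 12, h′(0) = 36.

f: a_k = 0, 3, 0, -1, 0, 3/5, …
g: a_k = 4, 6, -9/2, 27/4, -405/32, 1701/64, …
Sym-product of L_f,L_g gives L₀ (≤ ord 2).
Derive L from L₀ (diff closure).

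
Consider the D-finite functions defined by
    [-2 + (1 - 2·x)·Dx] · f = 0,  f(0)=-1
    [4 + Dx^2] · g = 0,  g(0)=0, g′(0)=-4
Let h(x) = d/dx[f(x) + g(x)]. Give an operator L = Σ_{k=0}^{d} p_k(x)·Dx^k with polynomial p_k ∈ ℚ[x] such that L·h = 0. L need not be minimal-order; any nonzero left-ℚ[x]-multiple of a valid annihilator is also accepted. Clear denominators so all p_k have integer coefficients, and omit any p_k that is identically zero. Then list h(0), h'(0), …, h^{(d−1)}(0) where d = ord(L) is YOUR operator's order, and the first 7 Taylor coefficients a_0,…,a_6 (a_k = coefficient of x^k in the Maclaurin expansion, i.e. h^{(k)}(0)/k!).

f: a_k = -1, -2, -4, -8, -16, -32, -64, …
g: a_k = 0, -4, 0, 8/3, 0, -8/15, 0, …
L₀ := lclm(L_f,L_g); ord L₀ ≤ 1+2.
h₀' ⇒ L via d/dx closure of L₀.
L = (208 - 64·x + 64·x^2) + (-28 + 72·x - 48·x^2 + 32·x^3)·Dx + (52 - 16·x + 16·x^2)·Dx^2 + (-7 + 18·x - 12·x^2 + 8·x^3)·Dx^3  (order 3).
h: a_k = -6, -8, -16, -64, -488/3, -384, -40304/45, …
ICs: h(0) = -6, h′(0) = -8, h′′(0) = -32.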